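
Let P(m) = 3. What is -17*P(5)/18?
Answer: -17/6 ≈ -2.8333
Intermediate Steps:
-17*P(5)/18 = -17*3/18 = -51*1/18 = -17/6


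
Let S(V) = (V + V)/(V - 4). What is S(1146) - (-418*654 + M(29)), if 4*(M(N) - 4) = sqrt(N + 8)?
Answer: 156094274/571 - sqrt(37)/4 ≈ 2.7337e+5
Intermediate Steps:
M(N) = 4 + sqrt(8 + N)/4 (M(N) = 4 + sqrt(N + 8)/4 = 4 + sqrt(8 + N)/4)
S(V) = 2*V/(-4 + V) (S(V) = (2*V)/(-4 + V) = 2*V/(-4 + V))
S(1146) - (-418*654 + M(29)) = 2*1146/(-4 + 1146) - (-418*654 + (4 + sqrt(8 + 29)/4)) = 2*1146/1142 - (-273372 + (4 + sqrt(37)/4)) = 2*1146*(1/1142) - (-273368 + sqrt(37)/4) = 1146/571 + (273368 - sqrt(37)/4) = 156094274/571 - sqrt(37)/4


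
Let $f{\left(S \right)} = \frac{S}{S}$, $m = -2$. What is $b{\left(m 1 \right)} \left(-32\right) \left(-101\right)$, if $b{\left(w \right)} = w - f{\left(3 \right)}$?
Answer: $-9696$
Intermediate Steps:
$f{\left(S \right)} = 1$
$b{\left(w \right)} = -1 + w$ ($b{\left(w \right)} = w - 1 = -1 + w$)
$b{\left(m 1 \right)} \left(-32\right) \left(-101\right) = \left(-1 - 2\right) \left(-32\right) \left(-101\right) = \left(-3\right) \left(-32\right) \left(-101\right) = 96 \left(-101\right) = -9696$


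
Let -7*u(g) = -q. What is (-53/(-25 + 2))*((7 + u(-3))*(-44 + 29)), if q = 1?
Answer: -39750/161 ≈ -246.89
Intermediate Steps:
u(g) = ⅐ (u(g) = -(-1)/7 = -⅐*(-1) = ⅐)
(-53/(-25 + 2))*((7 + u(-3))*(-44 + 29)) = (-53/(-25 + 2))*((7 + ⅐)*(-44 + 29)) = (-53/(-23))*((50/7)*(-15)) = -53*(-1/23)*(-750/7) = (53/23)*(-750/7) = -39750/161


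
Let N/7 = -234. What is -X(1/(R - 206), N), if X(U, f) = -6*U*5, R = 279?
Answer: 30/73 ≈ 0.41096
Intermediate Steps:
N = -1638 (N = 7*(-234) = -1638)
X(U, f) = -30*U
-X(1/(R - 206), N) = -(-30)/(279 - 206) = -(-30)/73 = -1*(-30/73) = 30/73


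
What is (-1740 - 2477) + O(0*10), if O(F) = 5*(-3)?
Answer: -4232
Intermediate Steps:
O(F) = -15
(-1740 - 2477) + O(0*10) = (-1740 - 2477) - 15 = -4217 - 15 = -4232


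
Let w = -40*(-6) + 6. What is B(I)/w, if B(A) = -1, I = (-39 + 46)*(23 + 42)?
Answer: -1/246 ≈ -0.0040650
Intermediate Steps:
w = 246 (w = 240 + 6 = 246)
I = 455 (I = 7*65 = 455)
B(I)/w = -1/246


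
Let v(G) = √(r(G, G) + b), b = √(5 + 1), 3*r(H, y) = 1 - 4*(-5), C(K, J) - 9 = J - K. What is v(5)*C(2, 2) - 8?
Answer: -8 + 9*√(7 + √6) ≈ 19.666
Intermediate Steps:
C(K, J) = 9 + J - K (C(K, J) = 9 + (J - K) = 9 + J - K)
r(H, y) = 7 (r(H, y) = (1 - 4*(-5))/3 = (1 + 20)/3 = (⅓)*21 = 7)
b = √6 ≈ 2.4495
v(G) = √(7 + √6)
v(5)*C(2, 2) - 8 = √(7 + √6)*(9 + 2 - 1*2) - 8 = √(7 + √6)*(9 + 2 - 2) - 8 = √(7 + √6)*9 - 8 = 9*√(7 + √6) - 8 = -8 + 9*√(7 + √6)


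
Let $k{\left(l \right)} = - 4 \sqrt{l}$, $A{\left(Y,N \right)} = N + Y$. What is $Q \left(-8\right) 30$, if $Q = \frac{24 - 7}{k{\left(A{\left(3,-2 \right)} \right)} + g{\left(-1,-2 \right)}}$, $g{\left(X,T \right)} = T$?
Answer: $680$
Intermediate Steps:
$Q = - \frac{17}{6}$ ($Q = \frac{24 - 7}{- 4 \sqrt{-2 + 3} - 2} = \frac{17}{- 4 \sqrt{1} - 2} = \frac{17}{\left(-4\right) 1 - 2} = \frac{17}{-4 - 2} = \frac{17}{-6} = 17 \left(- \frac{1}{6}\right) = - \frac{17}{6} \approx -2.8333$)
$Q \left(-8\right) 30 = \left(- \frac{17}{6}\right) \left(-8\right) 30 = \frac{68}{3} \cdot 30 = 680$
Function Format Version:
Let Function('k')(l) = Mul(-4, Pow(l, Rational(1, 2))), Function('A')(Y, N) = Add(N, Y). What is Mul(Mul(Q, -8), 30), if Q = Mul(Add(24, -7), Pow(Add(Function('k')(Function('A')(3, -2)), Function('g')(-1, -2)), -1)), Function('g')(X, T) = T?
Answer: 680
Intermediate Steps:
Q = Rational(-17, 6) (Q = Mul(Add(24, -7), Pow(Add(Mul(-4, Pow(Add(-2, 3), Rational(1, 2))), -2), -1)) = Mul(17, Pow(Add(Mul(-4, Pow(1, Rational(1, 2))), -2), -1)) = Mul(17, Pow(Add(Mul(-4, 1), -2), -1)) = Mul(17, Pow(Add(-4, -2), -1)) = Mul(17, Pow(-6, -1)) = Mul(17, Rational(-1, 6)) = Rational(-17, 6) ≈ -2.8333)
Mul(Mul(Q, -8), 30) = Mul(Mul(Rational(-17, 6), -8), 30) = Mul(Rational(68, 3), 30) = 680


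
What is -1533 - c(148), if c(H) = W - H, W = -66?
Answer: -1319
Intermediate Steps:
c(H) = -66 - H
-1533 - c(148) = -1533 - (-66 - 1*148) = -1533 - (-66 - 148) = -1533 - 1*(-214) = -1533 + 214 = -1319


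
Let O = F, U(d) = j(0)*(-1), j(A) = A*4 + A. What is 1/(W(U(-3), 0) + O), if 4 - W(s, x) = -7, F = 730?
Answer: 1/741 ≈ 0.0013495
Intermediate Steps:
j(A) = 5*A (j(A) = 4*A + A = 5*A)
U(d) = 0 (U(d) = (5*0)*(-1) = 0*(-1) = 0)
O = 730
W(s, x) = 11 (W(s, x) = 4 - 1*(-7) = 4 + 7 = 11)
1/(W(U(-3), 0) + O) = 1/(11 + 730) = 1/741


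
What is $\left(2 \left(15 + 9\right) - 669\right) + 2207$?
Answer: $1586$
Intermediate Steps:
$\left(2 \left(15 + 9\right) - 669\right) + 2207 = \left(2 \cdot 24 - 669\right) + 2207 = \left(48 - 669\right) + 2207 = -621 + 2207 = 1586$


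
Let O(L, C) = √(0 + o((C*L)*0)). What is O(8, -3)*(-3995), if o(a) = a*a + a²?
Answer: 0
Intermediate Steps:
o(a) = 2*a² (o(a) = a² + a² = 2*a²)
O(L, C) = 0 (O(L, C) = √(0 + 2*((C*L)*0)²) = √(0 + 2*0²) = √(0 + 2*0) = √(0 + 0) = √0 = 0)
O(8, -3)*(-3995) = 0*(-3995) = 0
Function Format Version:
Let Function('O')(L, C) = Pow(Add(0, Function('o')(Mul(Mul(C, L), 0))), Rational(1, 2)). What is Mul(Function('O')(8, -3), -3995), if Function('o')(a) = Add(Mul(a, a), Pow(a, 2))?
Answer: 0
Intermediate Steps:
Function('o')(a) = Mul(2, Pow(a, 2)) (Function('o')(a) = Add(Pow(a, 2), Pow(a, 2)) = Mul(2, Pow(a, 2)))
Function('O')(L, C) = 0 (Function('O')(L, C) = Pow(Add(0, Mul(2, Pow(Mul(Mul(C, L), 0), 2))), Rational(1, 2)) = Pow(Add(0, Mul(2, Pow(0, 2))), Rational(1, 2)) = Pow(Add(0, Mul(2, 0)), Rational(1, 2)) = Pow(Add(0, 0), Rational(1, 2)) = Pow(0, Rational(1, 2)) = 0)
Mul(Function('O')(8, -3), -3995) = Mul(0, -3995) = 0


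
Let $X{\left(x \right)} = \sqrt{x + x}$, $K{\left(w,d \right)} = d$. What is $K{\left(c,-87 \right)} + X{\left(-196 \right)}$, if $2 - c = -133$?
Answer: $-87 + 14 i \sqrt{2} \approx -87.0 + 19.799 i$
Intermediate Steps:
$c = 135$ ($c = 2 - -133 = 2 + 133 = 135$)
$X{\left(x \right)} = \sqrt{2} \sqrt{x}$ ($X{\left(x \right)} = \sqrt{2 x} = \sqrt{2} \sqrt{x}$)
$K{\left(c,-87 \right)} + X{\left(-196 \right)} = -87 + \sqrt{2} \sqrt{-196} = -87 + \sqrt{2} \cdot 14 i = -87 + 14 i \sqrt{2}$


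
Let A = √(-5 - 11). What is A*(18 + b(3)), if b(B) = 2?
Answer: 80*I ≈ 80.0*I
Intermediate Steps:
A = 4*I (A = √(-16) = 4*I ≈ 4.0*I)
A*(18 + b(3)) = (4*I)*(18 + 2) = (4*I)*20 = 80*I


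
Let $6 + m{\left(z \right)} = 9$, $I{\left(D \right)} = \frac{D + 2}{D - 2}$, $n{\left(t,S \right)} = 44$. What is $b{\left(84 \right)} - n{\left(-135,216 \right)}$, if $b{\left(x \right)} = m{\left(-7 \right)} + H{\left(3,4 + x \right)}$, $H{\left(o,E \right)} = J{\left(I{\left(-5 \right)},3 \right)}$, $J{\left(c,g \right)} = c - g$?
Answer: $- \frac{305}{7} \approx -43.571$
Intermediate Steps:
$I{\left(D \right)} = \frac{2 + D}{-2 + D}$
$m{\left(z \right)} = 3$ ($m{\left(z \right)} = -6 + 9 = 3$)
$H{\left(o,E \right)} = - \frac{18}{7}$ ($H{\left(o,E \right)} = \frac{2 - 5}{-2 - 5} - 3 = \frac{1}{-7} \left(-3\right) - 3 = \left(- \frac{1}{7}\right) \left(-3\right) - 3 = \frac{3}{7} - 3 = - \frac{18}{7}$)
$b{\left(x \right)} = \frac{3}{7}$ ($b{\left(x \right)} = 3 - \frac{18}{7} = \frac{3}{7}$)
$b{\left(84 \right)} - n{\left(-135,216 \right)} = \frac{3}{7} - 44 = - \frac{305}{7}$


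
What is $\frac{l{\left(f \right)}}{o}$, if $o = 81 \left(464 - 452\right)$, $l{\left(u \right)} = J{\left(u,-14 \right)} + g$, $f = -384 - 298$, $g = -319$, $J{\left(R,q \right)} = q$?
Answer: $- \frac{37}{108} \approx -0.34259$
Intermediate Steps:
$f = -682$
$l{\left(u \right)} = -333$ ($l{\left(u \right)} = -14 - 319 = -333$)
$o = 972$ ($o = 81 \cdot 12 = 972$)
$\frac{l{\left(f \right)}}{o} = - \frac{333}{972} = \left(-333\right) \frac{1}{972} = - \frac{37}{108}$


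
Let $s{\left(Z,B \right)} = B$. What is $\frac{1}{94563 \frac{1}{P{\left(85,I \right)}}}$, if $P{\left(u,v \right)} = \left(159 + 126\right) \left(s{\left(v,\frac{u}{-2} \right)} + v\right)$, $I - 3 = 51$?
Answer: $\frac{115}{3318} \approx 0.034659$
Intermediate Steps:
$I = 54$ ($I = 3 + 51 = 54$)
$P{\left(u,v \right)} = 285 v - \frac{285 u}{2}$ ($P{\left(u,v \right)} = \left(159 + 126\right) \left(\frac{u}{-2} + v\right) = 285 \left(u \left(- \frac{1}{2}\right) + v\right) = 285 \left(- \frac{u}{2} + v\right) = 285 \left(v - \frac{u}{2}\right) = 285 v - \frac{285 u}{2}$)
$\frac{1}{94563 \frac{1}{P{\left(85,I \right)}}} = \frac{1}{94563 \frac{1}{285 \cdot 54 - \frac{24225}{2}}} = \frac{1}{94563 \frac{1}{15390 - \frac{24225}{2}}} = \frac{1}{94563 \frac{1}{\frac{6555}{2}}} = \frac{1}{94563 \cdot \frac{2}{6555}} = \frac{1}{\frac{3318}{115}} = \frac{115}{3318}$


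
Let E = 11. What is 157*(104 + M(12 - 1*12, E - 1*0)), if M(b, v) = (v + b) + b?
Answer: 18055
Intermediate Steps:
M(b, v) = v + 2*b (M(b, v) = (b + v) + b = v + 2*b)
157*(104 + M(12 - 1*12, E - 1*0)) = 157*(104 + ((11 - 1*0) + 2*(12 - 1*12))) = 157*(104 + ((11 + 0) + 2*(12 - 12))) = 157*(104 + (11 + 2*0)) = 157*(104 + (11 + 0)) = 157*(104 + 11) = 157*115 = 18055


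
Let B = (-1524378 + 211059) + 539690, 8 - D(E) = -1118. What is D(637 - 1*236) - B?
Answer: 774755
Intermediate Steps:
D(E) = 1126 (D(E) = 8 - 1*(-1118) = 8 + 1118 = 1126)
B = -773629 (B = -1313319 + 539690 = -773629)
D(637 - 1*236) - B = 1126 - 1*(-773629) = 1126 + 773629 = 774755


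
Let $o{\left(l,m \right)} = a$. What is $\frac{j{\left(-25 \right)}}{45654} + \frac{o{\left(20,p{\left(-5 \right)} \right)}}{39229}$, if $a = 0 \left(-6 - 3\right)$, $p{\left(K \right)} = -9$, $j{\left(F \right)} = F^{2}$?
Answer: $\frac{625}{45654} \approx 0.01369$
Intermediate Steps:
$a = 0$ ($a = 0 \left(-9\right) = 0$)
$o{\left(l,m \right)} = 0$
$\frac{j{\left(-25 \right)}}{45654} + \frac{o{\left(20,p{\left(-5 \right)} \right)}}{39229} = \frac{\left(-25\right)^{2}}{45654} + \frac{0}{39229} = 625 \cdot \frac{1}{45654} + 0 \cdot \frac{1}{39229} = \frac{625}{45654} + 0 = \frac{625}{45654}$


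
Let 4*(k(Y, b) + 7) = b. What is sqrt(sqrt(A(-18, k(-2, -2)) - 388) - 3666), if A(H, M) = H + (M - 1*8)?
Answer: sqrt(-14664 + 2*I*sqrt(1686))/2 ≈ 0.16954 + 60.548*I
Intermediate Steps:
k(Y, b) = -7 + b/4
A(H, M) = -8 + H + M (A(H, M) = H + (M - 8) = H + (-8 + M) = -8 + H + M)
sqrt(sqrt(A(-18, k(-2, -2)) - 388) - 3666) = sqrt(sqrt((-8 - 18 + (-7 + (1/4)*(-2))) - 388) - 3666) = sqrt(sqrt((-8 - 18 + (-7 - 1/2)) - 388) - 3666) = sqrt(sqrt((-8 - 18 - 15/2) - 388) - 3666) = sqrt(sqrt(-67/2 - 388) - 3666) = sqrt(sqrt(-843/2) - 3666) = sqrt(I*sqrt(1686)/2 - 3666) = sqrt(-3666 + I*sqrt(1686)/2)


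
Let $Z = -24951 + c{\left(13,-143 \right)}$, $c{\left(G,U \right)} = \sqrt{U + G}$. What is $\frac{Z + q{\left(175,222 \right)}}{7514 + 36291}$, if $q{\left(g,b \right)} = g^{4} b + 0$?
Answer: $\frac{208211693799}{43805} + \frac{i \sqrt{130}}{43805} \approx 4.7532 \cdot 10^{6} + 0.00026028 i$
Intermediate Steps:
$c{\left(G,U \right)} = \sqrt{G + U}$
$q{\left(g,b \right)} = b g^{4}$ ($q{\left(g,b \right)} = b g^{4} + 0 = b g^{4}$)
$Z = -24951 + i \sqrt{130}$ ($Z = -24951 + \sqrt{13 - 143} = -24951 + \sqrt{-130} = -24951 + i \sqrt{130} \approx -24951.0 + 11.402 i$)
$\frac{Z + q{\left(175,222 \right)}}{7514 + 36291} = \frac{\left(-24951 + i \sqrt{130}\right) + 222 \cdot 175^{4}}{7514 + 36291} = \frac{\left(-24951 + i \sqrt{130}\right) + 222 \cdot 937890625}{43805} = \left(\left(-24951 + i \sqrt{130}\right) + 208211718750\right) \frac{1}{43805} = \left(208211693799 + i \sqrt{130}\right) \frac{1}{43805} = \frac{208211693799}{43805} + \frac{i \sqrt{130}}{43805}$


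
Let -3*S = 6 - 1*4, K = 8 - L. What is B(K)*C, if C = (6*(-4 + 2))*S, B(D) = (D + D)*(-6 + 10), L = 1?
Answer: 448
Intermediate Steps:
K = 7 (K = 8 - 1*1 = 8 - 1 = 7)
B(D) = 8*D (B(D) = (2*D)*4 = 8*D)
S = -⅔ (S = -(6 - 1*4)/3 = -(6 - 4)/3 = -⅓*2 = -⅔ ≈ -0.66667)
C = 8 (C = (6*(-4 + 2))*(-⅔) = (6*(-2))*(-⅔) = -12*(-⅔) = 8)
B(K)*C = (8*7)*8 = 56*8 = 448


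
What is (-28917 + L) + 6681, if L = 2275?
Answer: -19961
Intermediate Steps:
(-28917 + L) + 6681 = (-28917 + 2275) + 6681 = -26642 + 6681 = -19961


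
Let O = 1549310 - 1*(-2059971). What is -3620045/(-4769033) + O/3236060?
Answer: 28927463017973/15432876929980 ≈ 1.8744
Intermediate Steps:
O = 3609281 (O = 1549310 + 2059971 = 3609281)
-3620045/(-4769033) + O/3236060 = -3620045/(-4769033) + 3609281/3236060 = -3620045*(-1/4769033) + 3609281*(1/3236060) = 3620045/4769033 + 3609281/3236060 = 28927463017973/15432876929980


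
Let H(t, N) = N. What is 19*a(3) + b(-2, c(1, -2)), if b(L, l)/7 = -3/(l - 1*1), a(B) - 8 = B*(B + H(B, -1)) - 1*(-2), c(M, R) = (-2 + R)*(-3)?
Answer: 3323/11 ≈ 302.09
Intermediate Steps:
c(M, R) = 6 - 3*R
a(B) = 10 + B*(-1 + B) (a(B) = 8 + (B*(B - 1) - 1*(-2)) = 8 + (B*(-1 + B) + 2) = 8 + (2 + B*(-1 + B)) = 10 + B*(-1 + B))
b(L, l) = -21/(-1 + l) (b(L, l) = 7*(-3/(l - 1*1)) = 7*(-3/(l - 1)) = 7*(-3/(-1 + l)) = -21/(-1 + l))
19*a(3) + b(-2, c(1, -2)) = 19*(10 + 3**2 - 1*3) - 21/(-1 + (6 - 3*(-2))) = 19*(10 + 9 - 3) - 21/(-1 + (6 + 6)) = 19*16 - 21/(-1 + 12) = 304 - 21/11 = 3323/11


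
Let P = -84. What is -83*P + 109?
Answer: 7081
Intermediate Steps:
-83*P + 109 = -83*(-84) + 109 = 6972 + 109 = 7081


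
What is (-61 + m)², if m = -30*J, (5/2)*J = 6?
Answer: 17689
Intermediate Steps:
J = 12/5 (J = (⅖)*6 = 12/5 ≈ 2.4000)
m = -72 (m = -30*12/5 = -72)
(-61 + m)² = (-61 - 72)² = (-133)² = 17689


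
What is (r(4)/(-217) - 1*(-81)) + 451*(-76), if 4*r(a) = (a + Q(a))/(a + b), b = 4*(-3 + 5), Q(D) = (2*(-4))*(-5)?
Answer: -89043791/2604 ≈ -34195.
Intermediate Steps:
Q(D) = 40 (Q(D) = -8*(-5) = 40)
b = 8 (b = 4*2 = 8)
r(a) = (40 + a)/(4*(8 + a)) (r(a) = ((a + 40)/(a + 8))/4 = ((40 + a)/(8 + a))/4 = (40 + a)/(4*(8 + a)))
(r(4)/(-217) - 1*(-81)) + 451*(-76) = (((40 + 4)/(4*(8 + 4)))/(-217) - 1*(-81)) + 451*(-76) = (((¼)*44/12)*(-1/217) + 81) - 34276 = (((¼)*(1/12)*44)*(-1/217) + 81) - 34276 = ((11/12)*(-1/217) + 81) - 34276 = (-11/2604 + 81) - 34276 = 210913/2604 - 34276 = -89043791/2604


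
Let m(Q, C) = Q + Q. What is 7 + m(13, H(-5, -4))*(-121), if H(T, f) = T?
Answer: -3139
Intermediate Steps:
m(Q, C) = 2*Q
7 + m(13, H(-5, -4))*(-121) = 7 + (2*13)*(-121) = 7 + 26*(-121) = 7 - 3146 = -3139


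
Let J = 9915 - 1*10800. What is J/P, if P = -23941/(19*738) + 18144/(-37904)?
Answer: 29398034430/72617177 ≈ 404.84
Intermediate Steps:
P = -72617177/33218118 (P = -23941/14022 + 18144*(-1/37904) = -23941*1/14022 - 1134/2369 = -23941/14022 - 1134/2369 = -72617177/33218118 ≈ -2.1861)
J = -885 (J = 9915 - 10800 = -885)
J/P = -885/(-72617177/33218118) = -885*(-33218118/72617177) = 29398034430/72617177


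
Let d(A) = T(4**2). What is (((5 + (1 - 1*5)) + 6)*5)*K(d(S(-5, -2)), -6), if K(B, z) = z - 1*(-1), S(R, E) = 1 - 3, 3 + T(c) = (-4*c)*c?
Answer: -175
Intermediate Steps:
T(c) = -3 - 4*c**2 (T(c) = -3 + (-4*c)*c = -3 - 4*c**2)
S(R, E) = -2
d(A) = -1027 (d(A) = -3 - 4*(4**2)**2 = -3 - 4*16**2 = -3 - 4*256 = -3 - 1024 = -1027)
K(B, z) = 1 + z (K(B, z) = z + 1 = 1 + z)
(((5 + (1 - 1*5)) + 6)*5)*K(d(S(-5, -2)), -6) = (((5 + (1 - 1*5)) + 6)*5)*(1 - 6) = (((5 + (1 - 5)) + 6)*5)*(-5) = (((5 - 4) + 6)*5)*(-5) = ((1 + 6)*5)*(-5) = (7*5)*(-5) = 35*(-5) = -175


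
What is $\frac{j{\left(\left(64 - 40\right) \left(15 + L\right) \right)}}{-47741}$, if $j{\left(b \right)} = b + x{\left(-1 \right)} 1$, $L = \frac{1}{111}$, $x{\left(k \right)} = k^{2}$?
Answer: $- \frac{13365}{1766417} \approx -0.0075662$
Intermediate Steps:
$L = \frac{1}{111} \approx 0.009009$
$j{\left(b \right)} = 1 + b$ ($j{\left(b \right)} = b + \left(-1\right)^{2} \cdot 1 = b + 1 \cdot 1 = b + 1 = 1 + b$)
$\frac{j{\left(\left(64 - 40\right) \left(15 + L\right) \right)}}{-47741} = \frac{1 + \left(64 - 40\right) \left(15 + \frac{1}{111}\right)}{-47741} = \left(1 + 24 \cdot \frac{1666}{111}\right) \left(- \frac{1}{47741}\right) = \left(1 + \frac{13328}{37}\right) \left(- \frac{1}{47741}\right) = \frac{13365}{37} \left(- \frac{1}{47741}\right) = - \frac{13365}{1766417}$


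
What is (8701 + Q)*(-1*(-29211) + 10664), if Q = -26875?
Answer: -724688250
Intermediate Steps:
(8701 + Q)*(-1*(-29211) + 10664) = (8701 - 26875)*(-1*(-29211) + 10664) = -18174*(29211 + 10664) = -18174*39875 = -724688250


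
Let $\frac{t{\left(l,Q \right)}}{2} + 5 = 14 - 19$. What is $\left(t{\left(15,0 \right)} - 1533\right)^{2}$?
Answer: $2411809$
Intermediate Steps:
$t{\left(l,Q \right)} = -20$ ($t{\left(l,Q \right)} = -10 + 2 \left(14 - 19\right) = -10 + 2 \left(-5\right) = -10 - 10 = -20$)
$\left(t{\left(15,0 \right)} - 1533\right)^{2} = \left(-20 - 1533\right)^{2} = \left(-1553\right)^{2} = 2411809$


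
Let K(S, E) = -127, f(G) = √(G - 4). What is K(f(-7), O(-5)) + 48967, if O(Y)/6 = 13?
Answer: 48840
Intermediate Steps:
O(Y) = 78 (O(Y) = 6*13 = 78)
f(G) = √(-4 + G)
K(f(-7), O(-5)) + 48967 = -127 + 48967 = 48840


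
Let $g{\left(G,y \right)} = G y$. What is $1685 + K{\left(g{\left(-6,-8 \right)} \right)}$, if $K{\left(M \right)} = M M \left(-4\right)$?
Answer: $-7531$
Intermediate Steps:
$K{\left(M \right)} = - 4 M^{2}$ ($K{\left(M \right)} = M^{2} \left(-4\right) = - 4 M^{2}$)
$1685 + K{\left(g{\left(-6,-8 \right)} \right)} = 1685 - 4 \left(\left(-6\right) \left(-8\right)\right)^{2} = 1685 - 4 \cdot 48^{2} = 1685 - 9216 = -7531$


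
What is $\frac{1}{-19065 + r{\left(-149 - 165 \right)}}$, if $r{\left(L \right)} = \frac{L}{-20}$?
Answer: $- \frac{10}{190493} \approx -5.2495 \cdot 10^{-5}$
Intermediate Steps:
$r{\left(L \right)} = - \frac{L}{20}$ ($r{\left(L \right)} = L \left(- \frac{1}{20}\right) = - \frac{L}{20}$)
$\frac{1}{-19065 + r{\left(-149 - 165 \right)}} = \frac{1}{-19065 - \frac{-149 - 165}{20}} = \frac{1}{-19065 - - \frac{157}{10}} = \frac{1}{-19065 + \frac{157}{10}} = \frac{1}{- \frac{190493}{10}} = - \frac{10}{190493}$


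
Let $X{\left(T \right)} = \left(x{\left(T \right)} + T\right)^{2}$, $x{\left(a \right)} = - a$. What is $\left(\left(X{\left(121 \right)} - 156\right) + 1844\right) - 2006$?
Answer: $-318$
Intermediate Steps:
$X{\left(T \right)} = 0$ ($X{\left(T \right)} = \left(- T + T\right)^{2} = 0^{2} = 0$)
$\left(\left(X{\left(121 \right)} - 156\right) + 1844\right) - 2006 = \left(\left(0 - 156\right) + 1844\right) - 2006 = \left(-156 + 1844\right) - 2006 = 1688 - 2006 = -318$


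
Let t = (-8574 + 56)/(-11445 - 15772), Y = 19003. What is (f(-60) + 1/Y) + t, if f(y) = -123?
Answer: -63454277302/517204651 ≈ -122.69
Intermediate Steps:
t = 8518/27217 (t = -8518/(-27217) = -8518*(-1/27217) = 8518/27217 ≈ 0.31297)
(f(-60) + 1/Y) + t = (-123 + 1/19003) + 8518/27217 = -2337368/19003 + 8518/27217 = -63454277302/517204651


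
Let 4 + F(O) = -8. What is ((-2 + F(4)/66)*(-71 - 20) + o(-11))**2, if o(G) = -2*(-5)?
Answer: 5262436/121 ≈ 43491.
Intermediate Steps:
o(G) = 10
F(O) = -12 (F(O) = -4 - 8 = -12)
((-2 + F(4)/66)*(-71 - 20) + o(-11))**2 = ((-2 - 12/66)*(-71 - 20) + 10)**2 = ((-2 - 12*1/66)*(-91) + 10)**2 = ((-2 - 2/11)*(-91) + 10)**2 = (-24/11*(-91) + 10)**2 = (2184/11 + 10)**2 = (2294/11)**2 = 5262436/121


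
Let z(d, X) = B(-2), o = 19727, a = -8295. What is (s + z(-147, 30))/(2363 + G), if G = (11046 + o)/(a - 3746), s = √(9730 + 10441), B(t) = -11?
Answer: -132451/28422110 + 12041*√20171/28422110 ≈ 0.055508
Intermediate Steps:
z(d, X) = -11
s = √20171 ≈ 142.02
G = -30773/12041 (G = (11046 + 19727)/(-8295 - 3746) = 30773/(-12041) = 30773*(-1/12041) = -30773/12041 ≈ -2.5557)
(s + z(-147, 30))/(2363 + G) = (√20171 - 11)/(2363 - 30773/12041) = (-11 + √20171)/(28422110/12041) = (-11 + √20171)*(12041/28422110) = -132451/28422110 + 12041*√20171/28422110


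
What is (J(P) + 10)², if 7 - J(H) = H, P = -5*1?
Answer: 484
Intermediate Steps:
P = -5
J(H) = 7 - H
(J(P) + 10)² = ((7 - 1*(-5)) + 10)² = ((7 + 5) + 10)² = (12 + 10)² = 22² = 484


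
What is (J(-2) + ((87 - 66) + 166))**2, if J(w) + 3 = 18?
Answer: 40804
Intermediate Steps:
J(w) = 15 (J(w) = -3 + 18 = 15)
(J(-2) + ((87 - 66) + 166))**2 = (15 + ((87 - 66) + 166))**2 = (15 + (21 + 166))**2 = (15 + 187)**2 = 202**2 = 40804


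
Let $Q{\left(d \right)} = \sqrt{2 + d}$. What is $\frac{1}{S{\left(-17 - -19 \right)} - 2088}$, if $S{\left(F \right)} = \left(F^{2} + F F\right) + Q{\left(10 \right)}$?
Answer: $- \frac{520}{1081597} - \frac{\sqrt{3}}{2163194} \approx -0.00048157$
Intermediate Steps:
$S{\left(F \right)} = 2 \sqrt{3} + 2 F^{2}$ ($S{\left(F \right)} = \left(F^{2} + F F\right) + \sqrt{2 + 10} = \left(F^{2} + F^{2}\right) + \sqrt{12} = 2 F^{2} + 2 \sqrt{3} = 2 \sqrt{3} + 2 F^{2}$)
$\frac{1}{S{\left(-17 - -19 \right)} - 2088} = \frac{1}{\left(2 \sqrt{3} + 2 \left(-17 - -19\right)^{2}\right) - 2088} = \frac{1}{\left(2 \sqrt{3} + 2 \left(-17 + 19\right)^{2}\right) - 2088} = \frac{1}{\left(2 \sqrt{3} + 2 \cdot 2^{2}\right) - 2088} = \frac{1}{\left(2 \sqrt{3} + 2 \cdot 4\right) - 2088} = \frac{1}{\left(2 \sqrt{3} + 8\right) - 2088} = \frac{1}{\left(8 + 2 \sqrt{3}\right) - 2088} = \frac{1}{-2080 + 2 \sqrt{3}}$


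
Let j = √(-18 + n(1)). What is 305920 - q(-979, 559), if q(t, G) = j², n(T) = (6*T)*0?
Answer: 305938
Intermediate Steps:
n(T) = 0
j = 3*I*√2 (j = √(-18 + 0) = √(-18) = 3*I*√2 ≈ 4.2426*I)
q(t, G) = -18 (q(t, G) = (3*I*√2)² = -18)
305920 - q(-979, 559) = 305920 - 1*(-18) = 305920 + 18 = 305938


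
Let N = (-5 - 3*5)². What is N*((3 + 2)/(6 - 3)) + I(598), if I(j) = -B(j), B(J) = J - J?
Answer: 2000/3 ≈ 666.67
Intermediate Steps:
B(J) = 0
N = 400 (N = (-5 - 15)² = (-20)² = 400)
I(j) = 0 (I(j) = -1*0 = 0)
N*((3 + 2)/(6 - 3)) + I(598) = 400*((3 + 2)/(6 - 3)) + 0 = 400*(5/3) + 0 = 2000/3 + 0 = 2000/3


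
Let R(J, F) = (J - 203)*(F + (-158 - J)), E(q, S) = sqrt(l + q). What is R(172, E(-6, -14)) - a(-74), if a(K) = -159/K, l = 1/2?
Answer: 756861/74 - 31*I*sqrt(22)/2 ≈ 10228.0 - 72.701*I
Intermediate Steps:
l = 1/2 (l = 1*(1/2) = 1/2 ≈ 0.50000)
E(q, S) = sqrt(1/2 + q)
R(J, F) = (-203 + J)*(-158 + F - J)
R(172, E(-6, -14)) - a(-74) = (32074 - 1*172**2 - 203*sqrt(2 + 4*(-6))/2 + 45*172 + (sqrt(2 + 4*(-6))/2)*172) - (-159)/(-74) = (32074 - 1*29584 - 203*sqrt(2 - 24)/2 + 7740 + (sqrt(2 - 24)/2)*172) - (-159)*(-1)/74 = (32074 - 29584 - 203*sqrt(-22)/2 + 7740 + (sqrt(-22)/2)*172) - 1*159/74 = (32074 - 29584 - 203*I*sqrt(22)/2 + 7740 + ((I*sqrt(22))/2)*172) - 159/74 = (32074 - 29584 - 203*I*sqrt(22)/2 + 7740 + (I*sqrt(22)/2)*172) - 159/74 = (32074 - 29584 - 203*I*sqrt(22)/2 + 7740 + 86*I*sqrt(22)) - 159/74 = (10230 - 31*I*sqrt(22)/2) - 159/74 = 756861/74 - 31*I*sqrt(22)/2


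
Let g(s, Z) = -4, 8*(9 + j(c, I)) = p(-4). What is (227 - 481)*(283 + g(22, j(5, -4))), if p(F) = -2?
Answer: -70866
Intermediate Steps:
j(c, I) = -37/4 (j(c, I) = -9 + (⅛)*(-2) = -9 - ¼ = -37/4)
(227 - 481)*(283 + g(22, j(5, -4))) = (227 - 481)*(283 - 4) = -254*279 = -70866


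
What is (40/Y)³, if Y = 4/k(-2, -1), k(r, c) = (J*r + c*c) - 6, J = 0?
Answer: -125000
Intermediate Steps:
k(r, c) = -6 + c² (k(r, c) = (0*r + c*c) - 6 = (0 + c²) - 6 = c² - 6 = -6 + c²)
Y = -⅘ (Y = 4/(-6 + (-1)²) = 4/(-6 + 1) = 4/(-5) = 4*(-⅕) = -⅘ ≈ -0.80000)
(40/Y)³ = (40/(-⅘))³ = (40*(-5/4))³ = (-50)³ = -125000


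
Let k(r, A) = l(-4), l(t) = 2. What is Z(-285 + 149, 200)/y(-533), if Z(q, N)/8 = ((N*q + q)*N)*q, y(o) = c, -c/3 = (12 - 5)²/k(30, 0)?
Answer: -3965542400/49 ≈ -8.0929e+7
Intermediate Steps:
k(r, A) = 2
c = -147/2 (c = -3*(12 - 5)²/2 = -3*7²/2 = -147/2 ≈ -73.500)
y(o) = -147/2
Z(q, N) = 8*N*q*(q + N*q) (Z(q, N) = 8*(((N*q + q)*N)*q) = 8*(((q + N*q)*N)*q) = 8*((N*(q + N*q))*q) = 8*(N*q*(q + N*q)) = 8*N*q*(q + N*q))
Z(-285 + 149, 200)/y(-533) = (8*200*(-285 + 149)²*(1 + 200))/(-147/2) = (8*200*(-136)²*201)*(-2/147) = (8*200*18496*201)*(-2/147) = 5948313600*(-2/147) = -3965542400/49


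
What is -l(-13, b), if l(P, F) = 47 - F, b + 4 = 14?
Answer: -37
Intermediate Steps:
b = 10 (b = -4 + 14 = 10)
-l(-13, b) = -(47 - 1*10) = -(47 - 10) = -1*37 = -37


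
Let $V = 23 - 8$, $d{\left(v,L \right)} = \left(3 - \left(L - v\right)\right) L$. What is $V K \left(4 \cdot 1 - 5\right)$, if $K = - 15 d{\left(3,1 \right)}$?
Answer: $1125$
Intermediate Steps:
$d{\left(v,L \right)} = L \left(3 + v - L\right)$ ($d{\left(v,L \right)} = \left(3 + v - L\right) L = L \left(3 + v - L\right)$)
$K = -75$ ($K = - 15 \cdot 1 \left(3 + 3 - 1\right) = - 15 \cdot 1 \cdot 5 = \left(-15\right) 5 = -75$)
$V = 15$ ($V = 23 - 8 = 15$)
$V K \left(4 \cdot 1 - 5\right) = 15 \left(-75\right) \left(4 \cdot 1 - 5\right) = - 1125 \left(4 - 5\right) = \left(-1125\right) \left(-1\right) = 1125$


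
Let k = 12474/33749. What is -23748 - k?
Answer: -801483726/33749 ≈ -23748.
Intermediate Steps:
k = 12474/33749 (k = 12474*(1/33749) = 12474/33749 ≈ 0.36961)
-23748 - k = -23748 - 1*12474/33749 = -23748 - 12474/33749 = -801483726/33749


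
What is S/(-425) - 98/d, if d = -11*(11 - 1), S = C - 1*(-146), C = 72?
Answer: 1767/4675 ≈ 0.37797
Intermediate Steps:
S = 218 (S = 72 - 1*(-146) = 72 + 146 = 218)
d = -110 (d = -11*10 = -110)
S/(-425) - 98/d = 218/(-425) - 98/(-110) = 218*(-1/425) - 98*(-1/110) = -218/425 + 49/55 = 1767/4675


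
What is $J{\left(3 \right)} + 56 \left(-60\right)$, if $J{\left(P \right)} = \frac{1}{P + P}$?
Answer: $- \frac{20159}{6} \approx -3359.8$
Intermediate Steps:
$J{\left(P \right)} = \frac{1}{2 P}$
$J{\left(3 \right)} + 56 \left(-60\right) = \frac{1}{2 \cdot 3} + 56 \left(-60\right) = \frac{1}{2} \cdot \frac{1}{3} - 3360 = \frac{1}{6} - 3360 = - \frac{20159}{6}$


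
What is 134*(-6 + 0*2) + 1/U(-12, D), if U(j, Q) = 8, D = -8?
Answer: -6431/8 ≈ -803.88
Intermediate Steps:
134*(-6 + 0*2) + 1/U(-12, D) = 134*(-6 + 0*2) + 1/8 = 134*(-6 + 0) + 1/8 = 134*(-6) + 1/8 = -804 + 1/8 = -6431/8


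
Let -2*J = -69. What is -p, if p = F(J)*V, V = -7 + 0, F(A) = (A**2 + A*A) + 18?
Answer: 33579/2 ≈ 16790.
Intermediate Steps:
J = 69/2 (J = -1/2*(-69) = 69/2 ≈ 34.500)
F(A) = 18 + 2*A**2 (F(A) = (A**2 + A**2) + 18 = 2*A**2 + 18 = 18 + 2*A**2)
V = -7
p = -33579/2 (p = (18 + 2*(69/2)**2)*(-7) = (18 + 2*(4761/4))*(-7) = (18 + 4761/2)*(-7) = (4797/2)*(-7) = -33579/2 ≈ -16790.)
-p = -1*(-33579/2) = 33579/2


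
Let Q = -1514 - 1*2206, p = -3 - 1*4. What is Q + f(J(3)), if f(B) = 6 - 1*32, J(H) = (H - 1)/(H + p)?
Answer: -3746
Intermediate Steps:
p = -7 (p = -3 - 4 = -7)
J(H) = (-1 + H)/(-7 + H) (J(H) = (H - 1)/(H - 7) = (-1 + H)/(-7 + H))
Q = -3720 (Q = -1514 - 2206 = -3720)
f(B) = -26 (f(B) = 6 - 32 = -26)
Q + f(J(3)) = -3720 - 26 = -3746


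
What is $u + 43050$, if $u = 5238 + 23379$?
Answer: $71667$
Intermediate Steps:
$u = 28617$
$u + 43050 = 28617 + 43050 = 71667$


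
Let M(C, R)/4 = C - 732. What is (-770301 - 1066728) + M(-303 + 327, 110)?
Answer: -1839861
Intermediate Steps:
M(C, R) = -2928 + 4*C (M(C, R) = 4*(C - 732) = 4*(-732 + C) = -2928 + 4*C)
(-770301 - 1066728) + M(-303 + 327, 110) = (-770301 - 1066728) + (-2928 + 4*(-303 + 327)) = -1837029 + (-2928 + 4*24) = -1837029 + (-2928 + 96) = -1837029 - 2832 = -1839861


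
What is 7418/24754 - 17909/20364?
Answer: -146129617/252045228 ≈ -0.57977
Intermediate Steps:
7418/24754 - 17909/20364 = 7418*(1/24754) - 17909*1/20364 = 3709/12377 - 17909/20364 = -146129617/252045228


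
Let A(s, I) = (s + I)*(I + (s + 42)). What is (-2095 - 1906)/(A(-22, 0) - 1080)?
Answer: 4001/1520 ≈ 2.6322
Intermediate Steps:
A(s, I) = (I + s)*(42 + I + s) (A(s, I) = (I + s)*(I + (42 + s)) = (I + s)*(42 + I + s))
(-2095 - 1906)/(A(-22, 0) - 1080) = (-2095 - 1906)/((0**2 + (-22)**2 + 42*0 + 42*(-22) + 2*0*(-22)) - 1080) = -4001/((0 + 484 + 0 - 924 + 0) - 1080) = -4001/(-440 - 1080) = -4001/(-1520) = -4001*(-1/1520) = 4001/1520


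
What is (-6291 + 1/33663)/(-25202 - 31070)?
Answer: 52943483/473571084 ≈ 0.11180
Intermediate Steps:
(-6291 + 1/33663)/(-25202 - 31070) = (-6291 + 1/33663)/(-56272) = -211773932/33663*(-1/56272) = 52943483/473571084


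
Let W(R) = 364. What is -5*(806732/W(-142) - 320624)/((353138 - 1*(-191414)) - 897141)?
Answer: -144875505/32085599 ≈ -4.5153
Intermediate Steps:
-5*(806732/W(-142) - 320624)/((353138 - 1*(-191414)) - 897141) = -5*(806732/364 - 320624)/((353138 - 1*(-191414)) - 897141) = -5*(806732*(1/364) - 320624)/((353138 + 191414) - 897141) = -5*(201683/91 - 320624)/(544552 - 897141) = -(-144875505)/(91*(-352589)) = -(-144875505)*(-1)/(91*352589) = -5*28975101/32085599 = -144875505/32085599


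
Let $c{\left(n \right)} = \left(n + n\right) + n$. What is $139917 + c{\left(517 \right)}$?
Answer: $141468$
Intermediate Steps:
$c{\left(n \right)} = 3 n$ ($c{\left(n \right)} = 2 n + n = 3 n$)
$139917 + c{\left(517 \right)} = 139917 + 3 \cdot 517 = 139917 + 1551 = 141468$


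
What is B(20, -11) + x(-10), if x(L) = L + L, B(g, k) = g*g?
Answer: 380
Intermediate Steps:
B(g, k) = g²
x(L) = 2*L
B(20, -11) + x(-10) = 20² + 2*(-10) = 400 - 20 = 380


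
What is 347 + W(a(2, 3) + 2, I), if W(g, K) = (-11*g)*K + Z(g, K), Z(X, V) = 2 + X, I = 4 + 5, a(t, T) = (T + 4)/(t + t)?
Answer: -37/2 ≈ -18.500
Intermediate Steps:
a(t, T) = (4 + T)/(2*t) (a(t, T) = (4 + T)/((2*t)) = (4 + T)*(1/(2*t)) = (4 + T)/(2*t))
I = 9
W(g, K) = 2 + g - 11*K*g (W(g, K) = (-11*g)*K + (2 + g) = -11*K*g + (2 + g) = 2 + g - 11*K*g)
347 + W(a(2, 3) + 2, I) = 347 + (2 + ((½)*(4 + 3)/2 + 2) - 11*9*((½)*(4 + 3)/2 + 2)) = 347 + (2 + ((½)*(½)*7 + 2) - 11*9*((½)*(½)*7 + 2)) = 347 + (2 + (7/4 + 2) - 11*9*(7/4 + 2)) = 347 + (2 + 15/4 - 11*9*15/4) = 347 + (2 + 15/4 - 1485/4) = 347 - 731/2 = -37/2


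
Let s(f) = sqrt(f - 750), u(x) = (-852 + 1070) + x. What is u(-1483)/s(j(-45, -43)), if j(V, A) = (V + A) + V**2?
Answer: -1265*sqrt(1187)/1187 ≈ -36.717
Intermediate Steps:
u(x) = 218 + x
j(V, A) = A + V + V**2 (j(V, A) = (A + V) + V**2 = A + V + V**2)
s(f) = sqrt(-750 + f)
u(-1483)/s(j(-45, -43)) = (218 - 1483)/(sqrt(-750 + (-43 - 45 + (-45)**2))) = -1265/sqrt(-750 + (-43 - 45 + 2025)) = -1265/sqrt(-750 + 1937) = -1265*sqrt(1187)/1187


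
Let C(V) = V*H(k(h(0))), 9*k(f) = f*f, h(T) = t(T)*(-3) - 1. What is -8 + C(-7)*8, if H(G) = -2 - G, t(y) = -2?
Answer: 2336/9 ≈ 259.56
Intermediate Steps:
h(T) = 5 (h(T) = -2*(-3) - 1 = 6 - 1 = 5)
k(f) = f**2/9 (k(f) = (f*f)/9 = f**2/9)
C(V) = -43*V/9 (C(V) = V*(-2 - 5**2/9) = V*(-2 - 25/9) = V*(-43/9) = -43*V/9)
-8 + C(-7)*8 = -8 - 43/9*(-7)*8 = -8 + (301/9)*8 = -8 + 2408/9 = 2336/9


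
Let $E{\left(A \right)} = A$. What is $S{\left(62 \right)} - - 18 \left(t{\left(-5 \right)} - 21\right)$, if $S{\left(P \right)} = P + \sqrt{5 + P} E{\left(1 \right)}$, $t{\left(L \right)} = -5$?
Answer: $-406 + \sqrt{67} \approx -397.81$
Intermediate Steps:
$S{\left(P \right)} = P + \sqrt{5 + P}$ ($S{\left(P \right)} = P + \sqrt{5 + P} 1 = P + \sqrt{5 + P}$)
$S{\left(62 \right)} - - 18 \left(t{\left(-5 \right)} - 21\right) = \left(62 + \sqrt{5 + 62}\right) - - 18 \left(-5 - 21\right) = \left(62 + \sqrt{67}\right) - \left(-18\right) \left(-26\right) = \left(62 + \sqrt{67}\right) - 468 = -406 + \sqrt{67}$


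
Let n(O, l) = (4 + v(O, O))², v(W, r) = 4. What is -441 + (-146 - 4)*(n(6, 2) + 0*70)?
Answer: -10041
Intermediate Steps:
n(O, l) = 64 (n(O, l) = (4 + 4)² = 8² = 64)
-441 + (-146 - 4)*(n(6, 2) + 0*70) = -441 + (-146 - 4)*(64 + 0*70) = -441 - 150*(64 + 0) = -441 - 150*64 = -441 - 9600 = -10041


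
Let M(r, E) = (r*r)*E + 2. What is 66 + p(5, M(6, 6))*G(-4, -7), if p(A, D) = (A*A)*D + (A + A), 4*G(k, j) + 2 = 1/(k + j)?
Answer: -30669/11 ≈ -2788.1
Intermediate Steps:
G(k, j) = -1/2 + 1/(4*(j + k)) (G(k, j) = -1/2 + 1/(4*(k + j)) = -1/2 + 1/(4*(j + k)))
M(r, E) = 2 + E*r**2 (M(r, E) = r**2*E + 2 = E*r**2 + 2 = 2 + E*r**2)
p(A, D) = 2*A + D*A**2 (p(A, D) = A**2*D + 2*A = D*A**2 + 2*A = 2*A + D*A**2)
66 + p(5, M(6, 6))*G(-4, -7) = 66 + (5*(2 + 5*(2 + 6*6**2)))*((1/4 - 1/2*(-7) - 1/2*(-4))/(-7 - 4)) = 66 + (5*(2 + 5*(2 + 6*36)))*((1/4 + 7/2 + 2)/(-11)) = 66 + (5*(2 + 5*(2 + 216)))*(-1/11*23/4) = 66 + (5*(2 + 5*218))*(-23/44) = 66 + (5*(2 + 1090))*(-23/44) = 66 + (5*1092)*(-23/44) = 66 + 5460*(-23/44) = 66 - 31395/11 = -30669/11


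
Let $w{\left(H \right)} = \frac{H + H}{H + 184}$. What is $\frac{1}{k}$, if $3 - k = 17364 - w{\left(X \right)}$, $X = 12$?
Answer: $- \frac{49}{850683} \approx -5.7601 \cdot 10^{-5}$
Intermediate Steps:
$w{\left(H \right)} = \frac{2 H}{184 + H}$
$k = - \frac{850683}{49}$ ($k = 3 - \left(17364 - 2 \cdot 12 \frac{1}{184 + 12}\right) = 3 - \left(17364 - 2 \cdot 12 \cdot \frac{1}{196}\right) = 3 - \left(17364 - \frac{6}{49}\right) = 3 - \frac{850830}{49} = - \frac{850683}{49} \approx -17361.0$)
$\frac{1}{k} = \frac{1}{- \frac{850683}{49}} = - \frac{49}{850683}$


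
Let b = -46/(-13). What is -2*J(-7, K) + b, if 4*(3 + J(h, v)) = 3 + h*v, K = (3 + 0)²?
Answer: 514/13 ≈ 39.538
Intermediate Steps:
b = 46/13 (b = -46*(-1/13) = 46/13 ≈ 3.5385)
K = 9 (K = 3² = 9)
J(h, v) = -9/4 + h*v/4 (J(h, v) = -3 + (3 + h*v)/4 = -3 + (¾ + h*v/4) = -9/4 + h*v/4)
-2*J(-7, K) + b = -2*(-9/4 + (¼)*(-7)*9) + 46/13 = -2*(-9/4 - 63/4) + 46/13 = -2*(-18) + 46/13 = 36 + 46/13 = 514/13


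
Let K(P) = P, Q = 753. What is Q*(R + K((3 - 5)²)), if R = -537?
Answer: -401349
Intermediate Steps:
Q*(R + K((3 - 5)²)) = 753*(-537 + (3 - 5)²) = 753*(-537 + (-2)²) = 753*(-537 + 4) = 753*(-533) = -401349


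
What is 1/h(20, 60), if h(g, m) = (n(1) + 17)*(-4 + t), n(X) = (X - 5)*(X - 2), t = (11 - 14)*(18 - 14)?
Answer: -1/336 ≈ -0.0029762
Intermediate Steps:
t = -12 (t = -3*4 = -12)
n(X) = (-5 + X)*(-2 + X)
h(g, m) = -336 (h(g, m) = ((10 + 1² - 7*1) + 17)*(-4 - 12) = ((10 + 1 - 7) + 17)*(-16) = (4 + 17)*(-16) = 21*(-16) = -336)
1/h(20, 60) = 1/(-336) = -1/336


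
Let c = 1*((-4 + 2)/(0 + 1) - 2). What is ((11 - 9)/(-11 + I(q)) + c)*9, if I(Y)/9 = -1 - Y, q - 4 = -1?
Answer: -1710/47 ≈ -36.383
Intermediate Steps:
q = 3 (q = 4 - 1 = 3)
I(Y) = -9 - 9*Y (I(Y) = 9*(-1 - Y) = -9 - 9*Y)
c = -4 (c = 1*(-2/1 - 2) = 1*(-2*1 - 2) = 1*(-2 - 2) = 1*(-4) = -4)
((11 - 9)/(-11 + I(q)) + c)*9 = ((11 - 9)/(-11 + (-9 - 9*3)) - 4)*9 = (2/(-11 + (-9 - 27)) - 4)*9 = (2/(-11 - 36) - 4)*9 = (2/(-47) - 4)*9 = (2*(-1/47) - 4)*9 = (-2/47 - 4)*9 = -190/47*9 = -1710/47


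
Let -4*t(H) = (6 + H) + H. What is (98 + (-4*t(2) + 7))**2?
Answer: 13225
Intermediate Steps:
t(H) = -3/2 - H/2 (t(H) = -((6 + H) + H)/4 = -(6 + 2*H)/4 = -3/2 - H/2)
(98 + (-4*t(2) + 7))**2 = (98 + (-4*(-3/2 - 1/2*2) + 7))**2 = (98 + (-4*(-3/2 - 1) + 7))**2 = (98 + (-4*(-5/2) + 7))**2 = (98 + (10 + 7))**2 = (98 + 17)**2 = 115**2 = 13225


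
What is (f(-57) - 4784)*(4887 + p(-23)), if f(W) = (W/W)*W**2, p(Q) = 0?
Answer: -7501545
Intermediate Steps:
f(W) = W**2 (f(W) = 1*W**2 = W**2)
(f(-57) - 4784)*(4887 + p(-23)) = ((-57)**2 - 4784)*(4887 + 0) = (3249 - 4784)*4887 = -1535*4887 = -7501545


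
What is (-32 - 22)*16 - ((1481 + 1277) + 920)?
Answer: -4542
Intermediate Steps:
(-32 - 22)*16 - ((1481 + 1277) + 920) = -54*16 - (2758 + 920) = -864 - 1*3678 = -864 - 3678 = -4542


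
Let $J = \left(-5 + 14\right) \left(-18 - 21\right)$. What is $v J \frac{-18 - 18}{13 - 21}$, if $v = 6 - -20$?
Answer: $-41067$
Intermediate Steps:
$v = 26$ ($v = 6 + 20 = 26$)
$J = -351$ ($J = 9 \left(-39\right) = -351$)
$v J \frac{-18 - 18}{13 - 21} = 26 \left(-351\right) \frac{-18 - 18}{13 - 21} = - 9126 \left(- \frac{36}{-8}\right) = - 9126 \left(\left(-36\right) \left(- \frac{1}{8}\right)\right) = \left(-9126\right) \frac{9}{2} = -41067$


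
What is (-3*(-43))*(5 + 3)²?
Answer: 8256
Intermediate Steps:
(-3*(-43))*(5 + 3)² = 129*8² = 129*64 = 8256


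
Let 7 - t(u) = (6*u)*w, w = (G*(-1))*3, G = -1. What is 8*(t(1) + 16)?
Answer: 40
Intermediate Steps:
w = 3 (w = -1*(-1)*3 = 1*3 = 3)
t(u) = 7 - 18*u (t(u) = 7 - 6*u*3 = 7 - 18*u)
8*(t(1) + 16) = 8*((7 - 18*1) + 16) = 8*((7 - 18) + 16) = 8*(-11 + 16) = 8*5 = 40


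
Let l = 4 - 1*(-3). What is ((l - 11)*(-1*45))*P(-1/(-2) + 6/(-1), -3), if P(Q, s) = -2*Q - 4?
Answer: 1260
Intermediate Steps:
P(Q, s) = -4 - 2*Q
l = 7 (l = 4 + 3 = 7)
((l - 11)*(-1*45))*P(-1/(-2) + 6/(-1), -3) = ((7 - 11)*(-1*45))*(-4 - 2*(-1/(-2) + 6/(-1))) = (-4*(-45))*(-4 - 2*(-1*(-½) + 6*(-1))) = 180*(-4 - 2*(½ - 6)) = 180*(-4 - 2*(-11/2)) = 180*(-4 + 11) = 180*7 = 1260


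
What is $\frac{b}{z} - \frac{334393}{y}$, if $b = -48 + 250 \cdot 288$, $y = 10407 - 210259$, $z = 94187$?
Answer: $\frac{45875224595}{18823460324} \approx 2.4371$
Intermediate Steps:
$y = -199852$ ($y = 10407 - 210259 = -199852$)
$b = 71952$ ($b = -48 + 72000 = 71952$)
$\frac{b}{z} - \frac{334393}{y} = \frac{71952}{94187} - \frac{334393}{-199852} = 71952 \cdot \frac{1}{94187} - - \frac{334393}{199852} = \frac{71952}{94187} + \frac{334393}{199852} = \frac{45875224595}{18823460324}$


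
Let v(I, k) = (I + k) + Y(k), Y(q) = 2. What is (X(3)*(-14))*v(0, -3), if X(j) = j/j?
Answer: 14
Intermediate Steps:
X(j) = 1
v(I, k) = 2 + I + k (v(I, k) = (I + k) + 2 = 2 + I + k)
(X(3)*(-14))*v(0, -3) = (1*(-14))*(2 + 0 - 3) = -14*(-1) = 14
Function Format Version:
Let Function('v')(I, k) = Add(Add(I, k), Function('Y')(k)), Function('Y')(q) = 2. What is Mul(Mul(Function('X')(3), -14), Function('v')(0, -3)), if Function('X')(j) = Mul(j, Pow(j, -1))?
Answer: 14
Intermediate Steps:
Function('X')(j) = 1
Function('v')(I, k) = Add(2, I, k) (Function('v')(I, k) = Add(Add(I, k), 2) = Add(2, I, k))
Mul(Mul(Function('X')(3), -14), Function('v')(0, -3)) = Mul(Mul(1, -14), Add(2, 0, -3)) = Mul(-14, -1) = 14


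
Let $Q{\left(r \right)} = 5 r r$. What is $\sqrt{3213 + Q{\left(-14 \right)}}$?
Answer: $\sqrt{4193} \approx 64.753$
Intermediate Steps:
$Q{\left(r \right)} = 5 r^{2}$
$\sqrt{3213 + Q{\left(-14 \right)}} = \sqrt{3213 + 5 \left(-14\right)^{2}} = \sqrt{3213 + 5 \cdot 196} = \sqrt{3213 + 980} = \sqrt{4193}$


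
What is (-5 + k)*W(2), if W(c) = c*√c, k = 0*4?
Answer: -10*√2 ≈ -14.142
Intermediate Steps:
k = 0
W(c) = c^(3/2)
(-5 + k)*W(2) = (-5 + 0)*2^(3/2) = -10*√2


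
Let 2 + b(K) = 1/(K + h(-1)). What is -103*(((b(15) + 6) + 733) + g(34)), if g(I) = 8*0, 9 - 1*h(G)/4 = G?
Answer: -4175208/55 ≈ -75913.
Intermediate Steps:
h(G) = 36 - 4*G
g(I) = 0
b(K) = -2 + 1/(40 + K) (b(K) = -2 + 1/(K + (36 - 4*(-1))) = -2 + 1/(K + (36 + 4)) = -2 + 1/(K + 40) = -2 + 1/(40 + K))
-103*(((b(15) + 6) + 733) + g(34)) = -103*((((-79 - 2*15)/(40 + 15) + 6) + 733) + 0) = -103*((((-79 - 30)/55 + 6) + 733) + 0) = -103*((((1/55)*(-109) + 6) + 733) + 0) = -103*(((-109/55 + 6) + 733) + 0) = -103*((221/55 + 733) + 0) = -103*(40536/55 + 0) = -103*40536/55 = -4175208/55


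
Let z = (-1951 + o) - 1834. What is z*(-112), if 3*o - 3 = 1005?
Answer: 386288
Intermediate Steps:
o = 336 (o = 1 + (⅓)*1005 = 1 + 335 = 336)
z = -3449 (z = (-1951 + 336) - 1834 = -1615 - 1834 = -3449)
z*(-112) = -3449*(-112) = 386288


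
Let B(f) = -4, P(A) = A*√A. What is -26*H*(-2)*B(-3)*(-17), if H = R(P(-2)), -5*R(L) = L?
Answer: 7072*I*√2/5 ≈ 2000.3*I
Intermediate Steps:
P(A) = A^(3/2)
R(L) = -L/5
H = 2*I*√2/5 (H = -(-2)*I*√2/5 = 2*I*√2/5 ≈ 0.56569*I)
-26*H*(-2)*B(-3)*(-17) = -26*(2*I*√2/5)*(-2)*(-4)*(-17) = -26*(-4*I*√2/5)*(-4)*(-17) = -416*I*√2/5*(-17) = 7072*I*√2/5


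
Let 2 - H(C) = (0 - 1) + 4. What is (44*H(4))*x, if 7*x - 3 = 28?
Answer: -1364/7 ≈ -194.86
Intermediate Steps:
x = 31/7 (x = 3/7 + (⅐)*28 = 3/7 + 4 = 31/7 ≈ 4.4286)
H(C) = -1 (H(C) = 2 - ((0 - 1) + 4) = 2 - (-1 + 4) = 2 - 1*3 = 2 - 3 = -1)
(44*H(4))*x = (44*(-1))*(31/7) = -44*31/7 = -1364/7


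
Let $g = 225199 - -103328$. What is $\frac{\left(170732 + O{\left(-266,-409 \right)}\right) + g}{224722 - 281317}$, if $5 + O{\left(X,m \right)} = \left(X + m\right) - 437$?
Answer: $- \frac{498142}{56595} \approx -8.8019$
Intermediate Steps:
$g = 328527$ ($g = 225199 + 103328 = 328527$)
$O{\left(X,m \right)} = -442 + X + m$ ($O{\left(X,m \right)} = -5 - \left(437 - X - m\right) = -5 + \left(-437 + X + m\right) = -442 + X + m$)
$\frac{\left(170732 + O{\left(-266,-409 \right)}\right) + g}{224722 - 281317} = \frac{\left(170732 - 1117\right) + 328527}{224722 - 281317} = \frac{\left(170732 - 1117\right) + 328527}{-56595} = \left(169615 + 328527\right) \left(- \frac{1}{56595}\right) = 498142 \left(- \frac{1}{56595}\right) = - \frac{498142}{56595}$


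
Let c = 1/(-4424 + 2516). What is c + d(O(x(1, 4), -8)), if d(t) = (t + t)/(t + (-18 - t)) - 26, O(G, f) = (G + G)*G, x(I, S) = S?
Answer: -56393/1908 ≈ -29.556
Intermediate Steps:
O(G, f) = 2*G² (O(G, f) = (2*G)*G = 2*G²)
d(t) = -26 - t/9 (d(t) = (2*t)/(-18) - 26 = (2*t)*(-1/18) - 26 = -t/9 - 26 = -26 - t/9)
c = -1/1908 (c = 1/(-1908) = -1/1908 ≈ -0.00052411)
c + d(O(x(1, 4), -8)) = -1/1908 + (-26 - 2*4²/9) = -1/1908 + (-26 - 2*16/9) = -1/1908 + (-26 - ⅑*32) = -1/1908 + (-26 - 32/9) = -1/1908 - 266/9 = -56393/1908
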